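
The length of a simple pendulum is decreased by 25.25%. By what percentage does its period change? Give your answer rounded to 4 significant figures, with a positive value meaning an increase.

T ∝ √L, so T'/T = √(0.74750) = 0.86458.
Percentage change in T = (0.86458 − 1) × 100% = -13.54%.

-13.54%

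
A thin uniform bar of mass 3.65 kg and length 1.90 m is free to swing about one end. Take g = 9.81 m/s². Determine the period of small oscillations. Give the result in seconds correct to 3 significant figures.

2.26 s

For a physical pendulum T = 2π√(I/(mgd)), with d = 0.9500 m from pivot to centre of mass.
I_cm = mL²/12 = 3.65 × 1.90²/12 = 1.098 kg·m²; I = I_cm + md² = 1.098 + 3.65 × 0.9500² = 4.392 kg·m².
T = 2π√(4.392/(3.65 × 9.81 × 0.9500)) = 2.26 s.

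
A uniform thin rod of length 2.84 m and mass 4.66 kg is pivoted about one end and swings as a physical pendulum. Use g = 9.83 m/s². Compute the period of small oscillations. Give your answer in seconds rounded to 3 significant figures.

2.76 s

For a physical pendulum T = 2π√(I/(mgd)), with d = 1.420 m from pivot to centre of mass.
I_cm = mL²/12 = 4.66 × 2.84²/12 = 3.132 kg·m²; I = I_cm + md² = 3.132 + 4.66 × 1.420² = 12.53 kg·m².
T = 2π√(12.53/(4.66 × 9.83 × 1.420)) = 2.76 s.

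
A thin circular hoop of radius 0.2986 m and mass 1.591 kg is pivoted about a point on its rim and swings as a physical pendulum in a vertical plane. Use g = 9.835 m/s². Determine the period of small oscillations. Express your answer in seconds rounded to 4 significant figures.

1.548 s

I_cm = mr² = 0.14186 kg·m². The pivot is at distance d = 0.2986 m from the centre of mass.
By the parallel-axis theorem, I = I_cm + md² = 0.14186 + 0.14186 = 0.28371 kg·m².
T = 2π√(I/(mgd)) = 2π√(0.28371/(1.591 × 9.835 × 0.2986)) = 1.548 s.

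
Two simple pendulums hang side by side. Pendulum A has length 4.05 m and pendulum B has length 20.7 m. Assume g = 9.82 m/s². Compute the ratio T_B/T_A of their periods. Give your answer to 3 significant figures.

2.26

T ∝ √L, so T_B/T_A = √(L_B/L_A) = √(20.7/4.05) = 2.26.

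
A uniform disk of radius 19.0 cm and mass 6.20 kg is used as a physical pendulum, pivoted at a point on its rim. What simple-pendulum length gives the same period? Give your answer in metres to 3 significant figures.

0.285 m

The equivalent simple-pendulum length is L_eq = I/(md), where I is about the pivot and d = 0.1900 m.
I_cm = ½mR² = 0.1119 kg·m², so I = I_cm + md² = 0.1119 + 0.2238 = 0.3357 kg·m².
L_eq = 0.3357/(6.20 × 0.1900) = 0.285 m.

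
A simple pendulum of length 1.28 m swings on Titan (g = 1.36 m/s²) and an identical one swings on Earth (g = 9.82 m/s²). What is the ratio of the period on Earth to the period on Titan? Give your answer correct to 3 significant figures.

T ∝ 1/√g, so T₂/T₁ = √(g₁/g₂) = √(1.36/9.82) = 0.372.

0.372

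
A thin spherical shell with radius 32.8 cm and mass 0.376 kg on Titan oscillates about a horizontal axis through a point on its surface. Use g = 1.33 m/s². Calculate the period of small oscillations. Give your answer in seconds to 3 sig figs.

4.03 s

I_cm = (2/3)mr² = 0.02697 kg·m². The pivot is at distance d = 0.328 m from the centre of mass.
By the parallel-axis theorem, I = I_cm + md² = 0.02697 + 0.04045 = 0.06742 kg·m².
T = 2π√(I/(mgd)) = 2π√(0.06742/(0.376 × 1.33 × 0.328)) = 4.03 s.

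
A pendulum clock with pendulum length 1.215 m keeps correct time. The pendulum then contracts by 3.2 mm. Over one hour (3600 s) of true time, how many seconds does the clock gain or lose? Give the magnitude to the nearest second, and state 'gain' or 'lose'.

gain 5 s

T ∝ √L, so T'/T = √(1.21180/1.215) = 0.998682.
In 3600 s of true time the clock registers 3600/0.998682 = 3604.8 s, so it gains 5 s.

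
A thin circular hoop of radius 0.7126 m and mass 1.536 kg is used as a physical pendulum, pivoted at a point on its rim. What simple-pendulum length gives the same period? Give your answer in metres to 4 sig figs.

The equivalent simple-pendulum length is L_eq = I/(md), where I is about the pivot and d = 0.71260 m.
I_cm = mR² = 0.77998 kg·m², so I = I_cm + md² = 0.77998 + 0.77998 = 1.5600 kg·m².
L_eq = 1.5600/(1.536 × 0.71260) = 1.425 m.

1.425 m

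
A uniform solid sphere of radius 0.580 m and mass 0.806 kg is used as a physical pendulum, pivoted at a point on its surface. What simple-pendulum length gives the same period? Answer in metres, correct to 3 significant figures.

0.812 m

The equivalent simple-pendulum length is L_eq = I/(md), where I is about the pivot and d = 0.5800 m.
I_cm = (2/5)mR² = 0.1085 kg·m², so I = I_cm + md² = 0.1085 + 0.2711 = 0.3796 kg·m².
L_eq = 0.3796/(0.806 × 0.5800) = 0.812 m.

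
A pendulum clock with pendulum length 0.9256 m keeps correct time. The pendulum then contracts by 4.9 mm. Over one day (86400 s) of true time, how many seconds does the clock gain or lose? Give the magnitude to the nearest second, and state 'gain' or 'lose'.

gain 230 s

T ∝ √L, so T'/T = √(0.92070/0.9256) = 0.997350.
In 86400 s of true time the clock registers 86400/0.997350 = 86629.6 s, so it gains 230 s.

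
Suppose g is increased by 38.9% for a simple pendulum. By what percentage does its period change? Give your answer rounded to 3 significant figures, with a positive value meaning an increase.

-15.2%

T ∝ 1/√g, so T'/T = 1/√(1.389) = 0.8485.
Percentage change in T = (0.8485 − 1) × 100% = -15.2%.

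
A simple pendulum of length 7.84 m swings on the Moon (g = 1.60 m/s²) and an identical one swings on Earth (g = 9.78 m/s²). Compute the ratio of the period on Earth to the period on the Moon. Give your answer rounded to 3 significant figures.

0.404

T ∝ 1/√g, so T₂/T₁ = √(g₁/g₂) = √(1.60/9.78) = 0.404.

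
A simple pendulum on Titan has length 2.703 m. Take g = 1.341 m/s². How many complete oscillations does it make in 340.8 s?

T = 2π√(L/g) = 2π√(2.703/1.341) = 8.9205 s.
Number of complete oscillations = ⌊340.8/8.9205⌋ = ⌊38.204⌋ = 38.

38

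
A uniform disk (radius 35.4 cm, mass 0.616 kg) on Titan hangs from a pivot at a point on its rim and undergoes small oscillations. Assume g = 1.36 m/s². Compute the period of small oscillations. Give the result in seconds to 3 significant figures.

3.93 s

I_cm = ½mr² = 0.03860 kg·m². The pivot is at distance d = 0.354 m from the centre of mass.
By the parallel-axis theorem, I = I_cm + md² = 0.03860 + 0.07719 = 0.1158 kg·m².
T = 2π√(I/(mgd)) = 2π√(0.1158/(0.616 × 1.36 × 0.354)) = 3.93 s.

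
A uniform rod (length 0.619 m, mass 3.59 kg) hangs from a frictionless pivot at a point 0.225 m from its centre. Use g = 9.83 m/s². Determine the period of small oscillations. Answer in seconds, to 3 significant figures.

For a physical pendulum T = 2π√(I/(mgd)), with d = 0.2250 m from pivot to centre of mass.
I_cm = mL²/12 = 3.59 × 0.619²/12 = 0.1146 kg·m²; I = I_cm + md² = 0.1146 + 3.59 × 0.2250² = 0.2964 kg·m².
T = 2π√(0.2964/(3.59 × 9.83 × 0.2250)) = 1.21 s.

1.21 s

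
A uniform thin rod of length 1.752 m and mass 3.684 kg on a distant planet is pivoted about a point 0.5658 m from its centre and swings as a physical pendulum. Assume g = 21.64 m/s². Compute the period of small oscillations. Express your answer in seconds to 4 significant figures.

1.363 s

For a physical pendulum T = 2π√(I/(mgd)), with d = 0.56580 m from pivot to centre of mass.
I_cm = mL²/12 = 3.684 × 1.752²/12 = 0.94234 kg·m²; I = I_cm + md² = 0.94234 + 3.684 × 0.56580² = 2.1217 kg·m².
T = 2π√(2.1217/(3.684 × 21.64 × 0.56580)) = 1.363 s.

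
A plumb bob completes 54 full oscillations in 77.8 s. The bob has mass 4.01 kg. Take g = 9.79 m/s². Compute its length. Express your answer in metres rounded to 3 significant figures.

T = 77.8/54 = 1.441 s.
From T = 2π√(L/g), L = gT²/(4π²) = 9.79 × 1.441²/(4π²) = 0.515 m.

0.515 m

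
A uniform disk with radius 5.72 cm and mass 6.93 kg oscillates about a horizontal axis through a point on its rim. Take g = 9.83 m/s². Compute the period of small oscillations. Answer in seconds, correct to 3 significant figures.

I_cm = ½mr² = 0.01134 kg·m². The pivot is at distance d = 0.0572 m from the centre of mass.
By the parallel-axis theorem, I = I_cm + md² = 0.01134 + 0.02267 = 0.03401 kg·m².
T = 2π√(I/(mgd)) = 2π√(0.03401/(6.93 × 9.83 × 0.0572)) = 0.587 s.

0.587 s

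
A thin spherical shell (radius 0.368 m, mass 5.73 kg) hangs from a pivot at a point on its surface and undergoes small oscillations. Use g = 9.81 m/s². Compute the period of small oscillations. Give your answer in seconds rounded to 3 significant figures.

1.57 s

I_cm = (2/3)mr² = 0.5173 kg·m². The pivot is at distance d = 0.368 m from the centre of mass.
By the parallel-axis theorem, I = I_cm + md² = 0.5173 + 0.7760 = 1.293 kg·m².
T = 2π√(I/(mgd)) = 2π√(1.293/(5.73 × 9.81 × 0.368)) = 1.57 s.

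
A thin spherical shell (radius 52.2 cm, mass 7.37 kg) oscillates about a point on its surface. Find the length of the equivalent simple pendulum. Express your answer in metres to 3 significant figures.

0.870 m

The equivalent simple-pendulum length is L_eq = I/(md), where I is about the pivot and d = 0.5220 m.
I_cm = (2/3)mR² = 1.339 kg·m², so I = I_cm + md² = 1.339 + 2.008 = 3.347 kg·m².
L_eq = 3.347/(7.37 × 0.5220) = 0.870 m.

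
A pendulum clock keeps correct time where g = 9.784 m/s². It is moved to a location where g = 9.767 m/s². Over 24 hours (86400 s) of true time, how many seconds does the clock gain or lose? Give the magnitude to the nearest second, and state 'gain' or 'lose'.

lose 75 s

The clock's period scales as T ∝ 1/√g, so T'/T = √(9.784/9.767) = 1.00087.
In 86400 s of true time the clock registers 86400/1.00087 = 86324.9 s, so it loses 75 s.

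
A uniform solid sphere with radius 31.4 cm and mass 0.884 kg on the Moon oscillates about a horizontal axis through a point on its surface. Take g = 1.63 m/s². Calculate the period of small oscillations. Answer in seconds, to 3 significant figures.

3.26 s

I_cm = (2/5)mr² = 0.03486 kg·m². The pivot is at distance d = 0.314 m from the centre of mass.
By the parallel-axis theorem, I = I_cm + md² = 0.03486 + 0.08716 = 0.1220 kg·m².
T = 2π√(I/(mgd)) = 2π√(0.1220/(0.884 × 1.63 × 0.314)) = 3.26 s.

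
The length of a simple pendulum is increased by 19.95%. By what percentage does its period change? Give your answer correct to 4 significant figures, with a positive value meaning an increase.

9.522%

T ∝ √L, so T'/T = √(1.1995) = 1.0952.
Percentage change in T = (1.0952 − 1) × 100% = 9.522%.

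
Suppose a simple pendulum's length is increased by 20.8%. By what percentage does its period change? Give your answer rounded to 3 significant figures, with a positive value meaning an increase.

T ∝ √L, so T'/T = √(1.208) = 1.099.
Percentage change in T = (1.099 − 1) × 100% = 9.91%.

9.91%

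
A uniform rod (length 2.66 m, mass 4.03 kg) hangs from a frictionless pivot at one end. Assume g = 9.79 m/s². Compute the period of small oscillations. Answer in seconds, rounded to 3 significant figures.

For a physical pendulum T = 2π√(I/(mgd)), with d = 1.330 m from pivot to centre of mass.
I_cm = mL²/12 = 4.03 × 2.66²/12 = 2.376 kg·m²; I = I_cm + md² = 2.376 + 4.03 × 1.330² = 9.505 kg·m².
T = 2π√(9.505/(4.03 × 9.79 × 1.330)) = 2.67 s.

2.67 s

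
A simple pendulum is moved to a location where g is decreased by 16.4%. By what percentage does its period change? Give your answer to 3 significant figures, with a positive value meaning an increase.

T ∝ 1/√g, so T'/T = 1/√(0.8360) = 1.094.
Percentage change in T = (1.094 − 1) × 100% = 9.37%.

9.37%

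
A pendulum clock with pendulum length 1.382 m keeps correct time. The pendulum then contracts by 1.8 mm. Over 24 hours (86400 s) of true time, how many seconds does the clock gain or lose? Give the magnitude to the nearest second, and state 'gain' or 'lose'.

gain 56 s

T ∝ √L, so T'/T = √(1.38020/1.382) = 0.999349.
In 86400 s of true time the clock registers 86400/0.999349 = 86456.3 s, so it gains 56 s.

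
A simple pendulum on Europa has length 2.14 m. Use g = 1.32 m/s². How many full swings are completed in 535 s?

T = 2π√(L/g) = 2π√(2.14/1.32) = 8.000 s.
Number of complete oscillations = ⌊535/8.000⌋ = ⌊66.87⌋ = 66.

66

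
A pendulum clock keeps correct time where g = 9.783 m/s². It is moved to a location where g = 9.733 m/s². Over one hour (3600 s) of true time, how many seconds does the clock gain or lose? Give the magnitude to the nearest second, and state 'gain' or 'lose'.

lose 9 s

The clock's period scales as T ∝ 1/√g, so T'/T = √(9.783/9.733) = 1.00257.
In 3600 s of true time the clock registers 3600/1.00257 = 3590.8 s, so it loses 9 s.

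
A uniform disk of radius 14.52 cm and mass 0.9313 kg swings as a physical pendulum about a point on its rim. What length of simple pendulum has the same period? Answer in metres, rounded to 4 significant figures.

The equivalent simple-pendulum length is L_eq = I/(md), where I is about the pivot and d = 0.14520 m.
I_cm = ½mR² = 0.0098173 kg·m², so I = I_cm + md² = 0.0098173 + 0.019635 = 0.029452 kg·m².
L_eq = 0.029452/(0.9313 × 0.14520) = 0.2178 m.

0.2178 m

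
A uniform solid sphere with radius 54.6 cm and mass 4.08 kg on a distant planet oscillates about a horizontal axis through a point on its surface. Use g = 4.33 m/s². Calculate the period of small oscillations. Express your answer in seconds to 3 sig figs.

2.64 s

I_cm = (2/5)mr² = 0.4865 kg·m². The pivot is at distance d = 0.546 m from the centre of mass.
By the parallel-axis theorem, I = I_cm + md² = 0.4865 + 1.216 = 1.703 kg·m².
T = 2π√(I/(mgd)) = 2π√(1.703/(4.08 × 4.33 × 0.546)) = 2.64 s.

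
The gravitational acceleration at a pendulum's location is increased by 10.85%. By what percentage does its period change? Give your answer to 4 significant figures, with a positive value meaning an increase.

-5.020%

T ∝ 1/√g, so T'/T = 1/√(1.1085) = 0.94980.
Percentage change in T = (0.94980 − 1) × 100% = -5.020%.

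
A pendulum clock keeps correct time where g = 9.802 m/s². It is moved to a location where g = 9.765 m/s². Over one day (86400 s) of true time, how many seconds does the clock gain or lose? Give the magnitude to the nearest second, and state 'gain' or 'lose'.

The clock's period scales as T ∝ 1/√g, so T'/T = √(9.802/9.765) = 1.00189.
In 86400 s of true time the clock registers 86400/1.00189 = 86236.8 s, so it loses 163 s.

lose 163 s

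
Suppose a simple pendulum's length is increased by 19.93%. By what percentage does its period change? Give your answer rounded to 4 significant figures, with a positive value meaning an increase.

9.513%

T ∝ √L, so T'/T = √(1.1993) = 1.0951.
Percentage change in T = (1.0951 − 1) × 100% = 9.513%.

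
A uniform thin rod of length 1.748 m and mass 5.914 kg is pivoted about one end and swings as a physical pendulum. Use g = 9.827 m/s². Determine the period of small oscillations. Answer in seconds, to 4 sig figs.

2.164 s

For a physical pendulum T = 2π√(I/(mgd)), with d = 0.87400 m from pivot to centre of mass.
I_cm = mL²/12 = 5.914 × 1.748²/12 = 1.5059 kg·m²; I = I_cm + md² = 1.5059 + 5.914 × 0.87400² = 6.0234 kg·m².
T = 2π√(6.0234/(5.914 × 9.827 × 0.87400)) = 2.164 s.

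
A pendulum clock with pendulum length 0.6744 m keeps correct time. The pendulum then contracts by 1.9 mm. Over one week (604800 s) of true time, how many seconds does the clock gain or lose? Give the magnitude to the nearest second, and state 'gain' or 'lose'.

T ∝ √L, so T'/T = √(0.67250/0.6744) = 0.998590.
In 604800 s of true time the clock registers 604800/0.998590 = 605653.8 s, so it gains 854 s.

gain 854 s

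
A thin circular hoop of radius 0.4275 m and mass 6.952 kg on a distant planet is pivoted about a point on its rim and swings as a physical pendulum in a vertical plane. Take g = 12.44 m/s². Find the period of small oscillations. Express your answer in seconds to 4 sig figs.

I_cm = mr² = 1.2705 kg·m². The pivot is at distance d = 0.4275 m from the centre of mass.
By the parallel-axis theorem, I = I_cm + md² = 1.2705 + 1.2705 = 2.5410 kg·m².
T = 2π√(I/(mgd)) = 2π√(2.5410/(6.952 × 12.44 × 0.4275)) = 1.647 s.

1.647 s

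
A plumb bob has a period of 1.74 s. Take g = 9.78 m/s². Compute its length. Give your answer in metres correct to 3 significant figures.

From T = 2π√(L/g), L = gT²/(4π²) = 9.78 × 1.740²/(4π²) = 0.750 m.

0.750 m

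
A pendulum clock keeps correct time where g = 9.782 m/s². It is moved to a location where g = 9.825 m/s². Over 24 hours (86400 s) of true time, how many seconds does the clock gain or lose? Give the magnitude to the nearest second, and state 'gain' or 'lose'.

gain 190 s

The clock's period scales as T ∝ 1/√g, so T'/T = √(9.782/9.825) = 0.997809.
In 86400 s of true time the clock registers 86400/0.997809 = 86589.7 s, so it gains 190 s.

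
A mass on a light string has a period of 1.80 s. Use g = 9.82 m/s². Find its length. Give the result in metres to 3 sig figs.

0.806 m

From T = 2π√(L/g), L = gT²/(4π²) = 9.82 × 1.800²/(4π²) = 0.806 m.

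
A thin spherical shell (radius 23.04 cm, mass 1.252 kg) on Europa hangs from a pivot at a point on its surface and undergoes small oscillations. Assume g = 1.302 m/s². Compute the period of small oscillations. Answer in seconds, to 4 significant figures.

3.412 s

I_cm = (2/3)mr² = 0.044308 kg·m². The pivot is at distance d = 0.2304 m from the centre of mass.
By the parallel-axis theorem, I = I_cm + md² = 0.044308 + 0.066461 = 0.11077 kg·m².
T = 2π√(I/(mgd)) = 2π√(0.11077/(1.252 × 1.302 × 0.2304)) = 3.412 s.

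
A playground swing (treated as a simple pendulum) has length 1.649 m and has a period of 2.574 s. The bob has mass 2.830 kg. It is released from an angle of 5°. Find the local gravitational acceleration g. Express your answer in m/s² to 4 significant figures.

From T = 2π√(L/g), g = 4π²L/T² = 4π² × 1.649/2.5740² = 9.826 m/s².

9.826 m/s²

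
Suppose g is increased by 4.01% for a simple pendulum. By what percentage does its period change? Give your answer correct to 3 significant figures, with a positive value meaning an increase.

T ∝ 1/√g, so T'/T = 1/√(1.040) = 0.9805.
Percentage change in T = (0.9805 − 1) × 100% = -1.95%.

-1.95%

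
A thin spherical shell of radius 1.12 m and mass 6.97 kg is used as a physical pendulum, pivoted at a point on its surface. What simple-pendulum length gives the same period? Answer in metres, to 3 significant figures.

The equivalent simple-pendulum length is L_eq = I/(md), where I is about the pivot and d = 1.120 m.
I_cm = (2/3)mR² = 5.829 kg·m², so I = I_cm + md² = 5.829 + 8.743 = 14.57 kg·m².
L_eq = 14.57/(6.97 × 1.120) = 1.87 m.

1.87 m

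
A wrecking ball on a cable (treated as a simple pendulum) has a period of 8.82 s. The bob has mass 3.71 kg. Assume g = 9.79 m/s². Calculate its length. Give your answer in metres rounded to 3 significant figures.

From T = 2π√(L/g), L = gT²/(4π²) = 9.79 × 8.820²/(4π²) = 19.3 m.

19.3 m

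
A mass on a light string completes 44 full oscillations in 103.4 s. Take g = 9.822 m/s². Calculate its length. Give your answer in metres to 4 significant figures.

T = 103.4/44 = 2.3500 s.
From T = 2π√(L/g), L = gT²/(4π²) = 9.822 × 2.3500²/(4π²) = 1.374 m.

1.374 m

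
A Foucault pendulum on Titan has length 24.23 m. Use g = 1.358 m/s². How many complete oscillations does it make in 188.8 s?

T = 2π√(L/g) = 2π√(24.23/1.358) = 26.540 s.
Number of complete oscillations = ⌊188.8/26.540⌋ = ⌊7.1137⌋ = 7.

7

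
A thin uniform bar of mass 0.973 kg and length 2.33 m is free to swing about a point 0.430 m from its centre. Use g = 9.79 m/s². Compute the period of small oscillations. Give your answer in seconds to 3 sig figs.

For a physical pendulum T = 2π√(I/(mgd)), with d = 0.4300 m from pivot to centre of mass.
I_cm = mL²/12 = 0.973 × 2.33²/12 = 0.4402 kg·m²; I = I_cm + md² = 0.4402 + 0.973 × 0.4300² = 0.6201 kg·m².
T = 2π√(0.6201/(0.973 × 9.79 × 0.4300)) = 2.44 s.

2.44 s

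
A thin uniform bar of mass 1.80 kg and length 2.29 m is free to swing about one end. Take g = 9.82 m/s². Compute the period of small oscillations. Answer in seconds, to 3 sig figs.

2.48 s

For a physical pendulum T = 2π√(I/(mgd)), with d = 1.145 m from pivot to centre of mass.
I_cm = mL²/12 = 1.80 × 2.29²/12 = 0.7866 kg·m²; I = I_cm + md² = 0.7866 + 1.80 × 1.145² = 3.146 kg·m².
T = 2π√(3.146/(1.80 × 9.82 × 1.145)) = 2.48 s.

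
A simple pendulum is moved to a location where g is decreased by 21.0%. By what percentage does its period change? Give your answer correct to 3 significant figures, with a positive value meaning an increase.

T ∝ 1/√g, so T'/T = 1/√(0.7900) = 1.125.
Percentage change in T = (1.125 − 1) × 100% = 12.5%.

12.5%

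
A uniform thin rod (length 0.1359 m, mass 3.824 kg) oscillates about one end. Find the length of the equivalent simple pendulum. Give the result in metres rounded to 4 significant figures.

0.09060 m

The equivalent simple-pendulum length is L_eq = I/(md), where I is about the pivot and d = 0.067950 m.
I_cm = (1/12)mL² = 0.0058854 kg·m², so I = I_cm + md² = 0.0058854 + 0.017656 = 0.023542 kg·m².
L_eq = 0.023542/(3.824 × 0.067950) = 0.09060 m.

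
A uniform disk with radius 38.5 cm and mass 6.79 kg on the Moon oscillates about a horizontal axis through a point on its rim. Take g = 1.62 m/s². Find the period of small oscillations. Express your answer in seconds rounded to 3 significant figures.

3.75 s

I_cm = ½mr² = 0.5032 kg·m². The pivot is at distance d = 0.385 m from the centre of mass.
By the parallel-axis theorem, I = I_cm + md² = 0.5032 + 1.006 = 1.510 kg·m².
T = 2π√(I/(mgd)) = 2π√(1.510/(6.79 × 1.62 × 0.385)) = 3.75 s.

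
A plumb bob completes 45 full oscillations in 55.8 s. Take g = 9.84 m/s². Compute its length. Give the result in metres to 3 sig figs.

T = 55.8/45 = 1.240 s.
From T = 2π√(L/g), L = gT²/(4π²) = 9.84 × 1.240²/(4π²) = 0.383 m.

0.383 m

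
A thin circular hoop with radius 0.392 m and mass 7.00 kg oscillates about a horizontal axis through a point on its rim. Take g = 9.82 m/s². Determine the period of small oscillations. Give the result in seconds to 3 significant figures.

1.78 s

I_cm = mr² = 1.076 kg·m². The pivot is at distance d = 0.392 m from the centre of mass.
By the parallel-axis theorem, I = I_cm + md² = 1.076 + 1.076 = 2.151 kg·m².
T = 2π√(I/(mgd)) = 2π√(2.151/(7.00 × 9.82 × 0.392)) = 1.78 s.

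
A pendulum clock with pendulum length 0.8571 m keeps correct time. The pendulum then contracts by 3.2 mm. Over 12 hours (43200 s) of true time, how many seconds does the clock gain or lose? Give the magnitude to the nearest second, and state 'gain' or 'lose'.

gain 81 s

T ∝ √L, so T'/T = √(0.85390/0.8571) = 0.998131.
In 43200 s of true time the clock registers 43200/0.998131 = 43280.9 s, so it gains 81 s.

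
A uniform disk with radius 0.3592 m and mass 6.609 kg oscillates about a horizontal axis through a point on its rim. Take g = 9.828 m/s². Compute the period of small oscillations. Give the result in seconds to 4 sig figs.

I_cm = ½mr² = 0.42636 kg·m². The pivot is at distance d = 0.3592 m from the centre of mass.
By the parallel-axis theorem, I = I_cm + md² = 0.42636 + 0.85272 = 1.2791 kg·m².
T = 2π√(I/(mgd)) = 2π√(1.2791/(6.609 × 9.828 × 0.3592)) = 1.471 s.

1.471 s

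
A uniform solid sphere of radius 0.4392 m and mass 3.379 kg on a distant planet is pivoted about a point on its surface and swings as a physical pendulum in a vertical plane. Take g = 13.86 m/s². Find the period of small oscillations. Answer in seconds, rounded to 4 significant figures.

I_cm = (2/5)mr² = 0.26072 kg·m². The pivot is at distance d = 0.4392 m from the centre of mass.
By the parallel-axis theorem, I = I_cm + md² = 0.26072 + 0.65180 = 0.91252 kg·m².
T = 2π√(I/(mgd)) = 2π√(0.91252/(3.379 × 13.86 × 0.4392)) = 1.323 s.

1.323 s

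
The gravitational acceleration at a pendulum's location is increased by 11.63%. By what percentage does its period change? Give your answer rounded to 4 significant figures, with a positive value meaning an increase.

-5.352%

T ∝ 1/√g, so T'/T = 1/√(1.1163) = 0.94648.
Percentage change in T = (0.94648 − 1) × 100% = -5.352%.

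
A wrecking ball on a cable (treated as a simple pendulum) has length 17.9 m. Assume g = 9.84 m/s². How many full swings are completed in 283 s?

T = 2π√(L/g) = 2π√(17.9/9.84) = 8.474 s.
Number of complete oscillations = ⌊283/8.474⌋ = ⌊33.39⌋ = 33.

33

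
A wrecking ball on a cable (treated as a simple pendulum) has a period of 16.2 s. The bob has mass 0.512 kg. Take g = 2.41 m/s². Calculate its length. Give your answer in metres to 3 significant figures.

16.0 m

From T = 2π√(L/g), L = gT²/(4π²) = 2.41 × 16.20²/(4π²) = 16.0 m.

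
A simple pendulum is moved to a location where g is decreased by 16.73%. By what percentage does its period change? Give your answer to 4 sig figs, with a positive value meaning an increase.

T ∝ 1/√g, so T'/T = 1/√(0.83270) = 1.0959.
Percentage change in T = (1.0959 − 1) × 100% = 9.586%.

9.586%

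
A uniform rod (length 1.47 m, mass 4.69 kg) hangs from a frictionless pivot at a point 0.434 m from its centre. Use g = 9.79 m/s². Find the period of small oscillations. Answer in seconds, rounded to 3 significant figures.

1.85 s

For a physical pendulum T = 2π√(I/(mgd)), with d = 0.4340 m from pivot to centre of mass.
I_cm = mL²/12 = 4.69 × 1.47²/12 = 0.8446 kg·m²; I = I_cm + md² = 0.8446 + 4.69 × 0.4340² = 1.728 kg·m².
T = 2π√(1.728/(4.69 × 9.79 × 0.4340)) = 1.85 s.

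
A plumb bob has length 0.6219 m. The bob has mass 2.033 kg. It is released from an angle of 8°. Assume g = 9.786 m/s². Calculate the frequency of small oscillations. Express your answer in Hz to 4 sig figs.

0.6313 Hz

T = 2π√(L/g) = 2π√(0.6219/9.786) = 1.5839 s, so f = 1/T = 0.6313 Hz.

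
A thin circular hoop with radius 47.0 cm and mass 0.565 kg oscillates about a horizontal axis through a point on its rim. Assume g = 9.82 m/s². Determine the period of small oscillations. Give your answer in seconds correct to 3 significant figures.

I_cm = mr² = 0.1248 kg·m². The pivot is at distance d = 0.470 m from the centre of mass.
By the parallel-axis theorem, I = I_cm + md² = 0.1248 + 0.1248 = 0.2496 kg·m².
T = 2π√(I/(mgd)) = 2π√(0.2496/(0.565 × 9.82 × 0.470)) = 1.94 s.

1.94 s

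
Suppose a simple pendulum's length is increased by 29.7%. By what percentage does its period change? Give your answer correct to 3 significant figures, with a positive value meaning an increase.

T ∝ √L, so T'/T = √(1.297) = 1.139.
Percentage change in T = (1.139 − 1) × 100% = 13.9%.

13.9%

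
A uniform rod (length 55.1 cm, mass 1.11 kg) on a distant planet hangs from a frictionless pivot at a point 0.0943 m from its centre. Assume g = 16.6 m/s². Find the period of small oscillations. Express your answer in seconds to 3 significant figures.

For a physical pendulum T = 2π√(I/(mgd)), with d = 0.09430 m from pivot to centre of mass.
I_cm = mL²/12 = 1.11 × 0.551²/12 = 0.02808 kg·m²; I = I_cm + md² = 0.02808 + 1.11 × 0.09430² = 0.03795 kg·m².
T = 2π√(0.03795/(1.11 × 16.6 × 0.09430)) = 0.929 s.

0.929 s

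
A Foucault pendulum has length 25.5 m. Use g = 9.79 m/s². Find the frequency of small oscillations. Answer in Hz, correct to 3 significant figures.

0.0986 Hz

T = 2π√(L/g) = 2π√(25.5/9.79) = 10.14 s, so f = 1/T = 0.0986 Hz.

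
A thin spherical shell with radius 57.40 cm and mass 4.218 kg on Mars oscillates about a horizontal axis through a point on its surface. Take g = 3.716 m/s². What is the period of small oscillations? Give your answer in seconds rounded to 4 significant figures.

I_cm = (2/3)mr² = 0.92649 kg·m². The pivot is at distance d = 0.5740 m from the centre of mass.
By the parallel-axis theorem, I = I_cm + md² = 0.92649 + 1.3897 = 2.3162 kg·m².
T = 2π√(I/(mgd)) = 2π√(2.3162/(4.218 × 3.716 × 0.5740)) = 3.188 s.

3.188 s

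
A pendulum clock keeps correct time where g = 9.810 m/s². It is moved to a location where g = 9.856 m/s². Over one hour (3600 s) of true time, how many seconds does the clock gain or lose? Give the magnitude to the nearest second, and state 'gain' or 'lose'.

The clock's period scales as T ∝ 1/√g, so T'/T = √(9.810/9.856) = 0.997664.
In 3600 s of true time the clock registers 3600/0.997664 = 3608.4 s, so it gains 8 s.

gain 8 s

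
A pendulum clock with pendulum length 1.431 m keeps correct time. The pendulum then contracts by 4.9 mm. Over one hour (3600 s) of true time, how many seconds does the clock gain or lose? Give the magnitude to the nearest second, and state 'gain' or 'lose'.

T ∝ √L, so T'/T = √(1.42610/1.431) = 0.998286.
In 3600 s of true time the clock registers 3600/0.998286 = 3606.2 s, so it gains 6 s.

gain 6 s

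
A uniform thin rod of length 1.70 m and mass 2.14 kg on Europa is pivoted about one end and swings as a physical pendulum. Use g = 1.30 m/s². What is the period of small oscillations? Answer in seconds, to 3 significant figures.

5.87 s

For a physical pendulum T = 2π√(I/(mgd)), with d = 0.8500 m from pivot to centre of mass.
I_cm = mL²/12 = 2.14 × 1.70²/12 = 0.5154 kg·m²; I = I_cm + md² = 0.5154 + 2.14 × 0.8500² = 2.062 kg·m².
T = 2π√(2.062/(2.14 × 1.30 × 0.8500)) = 5.87 s.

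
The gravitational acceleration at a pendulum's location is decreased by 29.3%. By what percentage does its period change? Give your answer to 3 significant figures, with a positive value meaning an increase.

18.9%

T ∝ 1/√g, so T'/T = 1/√(0.7070) = 1.189.
Percentage change in T = (1.189 − 1) × 100% = 18.9%.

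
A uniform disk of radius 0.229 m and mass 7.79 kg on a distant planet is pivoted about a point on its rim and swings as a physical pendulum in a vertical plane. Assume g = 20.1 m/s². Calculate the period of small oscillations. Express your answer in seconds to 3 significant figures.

I_cm = ½mr² = 0.2043 kg·m². The pivot is at distance d = 0.229 m from the centre of mass.
By the parallel-axis theorem, I = I_cm + md² = 0.2043 + 0.4085 = 0.6128 kg·m².
T = 2π√(I/(mgd)) = 2π√(0.6128/(7.79 × 20.1 × 0.229)) = 0.821 s.

0.821 s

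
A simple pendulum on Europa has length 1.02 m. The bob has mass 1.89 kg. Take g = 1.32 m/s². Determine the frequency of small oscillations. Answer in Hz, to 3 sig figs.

T = 2π√(L/g) = 2π√(1.02/1.32) = 5.523 s, so f = 1/T = 0.181 Hz.

0.181 Hz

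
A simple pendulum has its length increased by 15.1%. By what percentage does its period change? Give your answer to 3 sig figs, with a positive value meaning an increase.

T ∝ √L, so T'/T = √(1.151) = 1.073.
Percentage change in T = (1.073 − 1) × 100% = 7.28%.

7.28%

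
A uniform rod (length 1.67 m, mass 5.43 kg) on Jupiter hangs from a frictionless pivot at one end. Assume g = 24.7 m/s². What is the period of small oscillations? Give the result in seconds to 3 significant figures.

1.33 s

For a physical pendulum T = 2π√(I/(mgd)), with d = 0.8350 m from pivot to centre of mass.
I_cm = mL²/12 = 5.43 × 1.67²/12 = 1.262 kg·m²; I = I_cm + md² = 1.262 + 5.43 × 0.8350² = 5.048 kg·m².
T = 2π√(5.048/(5.43 × 24.7 × 0.8350)) = 1.33 s.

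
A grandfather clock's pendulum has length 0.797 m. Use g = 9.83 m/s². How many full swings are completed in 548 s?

306

T = 2π√(L/g) = 2π√(0.797/9.83) = 1.789 s.
Number of complete oscillations = ⌊548/1.789⌋ = ⌊306.3⌋ = 306.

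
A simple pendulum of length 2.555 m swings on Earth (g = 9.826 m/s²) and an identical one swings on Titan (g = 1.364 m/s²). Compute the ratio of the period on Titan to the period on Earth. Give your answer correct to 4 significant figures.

2.684

T ∝ 1/√g, so T₂/T₁ = √(g₁/g₂) = √(9.826/1.364) = 2.684.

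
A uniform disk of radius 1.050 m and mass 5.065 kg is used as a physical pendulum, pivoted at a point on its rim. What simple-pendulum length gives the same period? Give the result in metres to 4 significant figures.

The equivalent simple-pendulum length is L_eq = I/(md), where I is about the pivot and d = 1.0500 m.
I_cm = ½mR² = 2.7921 kg·m², so I = I_cm + md² = 2.7921 + 5.5842 = 8.3762 kg·m².
L_eq = 8.3762/(5.065 × 1.0500) = 1.575 m.

1.575 m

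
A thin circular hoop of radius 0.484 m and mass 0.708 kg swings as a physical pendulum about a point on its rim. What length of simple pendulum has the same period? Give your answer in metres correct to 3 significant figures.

0.968 m

The equivalent simple-pendulum length is L_eq = I/(md), where I is about the pivot and d = 0.4840 m.
I_cm = mR² = 0.1659 kg·m², so I = I_cm + md² = 0.1659 + 0.1659 = 0.3317 kg·m².
L_eq = 0.3317/(0.708 × 0.4840) = 0.968 m.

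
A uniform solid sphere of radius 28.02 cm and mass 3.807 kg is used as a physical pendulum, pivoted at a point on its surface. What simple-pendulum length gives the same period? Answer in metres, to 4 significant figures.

The equivalent simple-pendulum length is L_eq = I/(md), where I is about the pivot and d = 0.28020 m.
I_cm = (2/5)mR² = 0.11956 kg·m², so I = I_cm + md² = 0.11956 + 0.29890 = 0.41845 kg·m².
L_eq = 0.41845/(3.807 × 0.28020) = 0.3923 m.

0.3923 m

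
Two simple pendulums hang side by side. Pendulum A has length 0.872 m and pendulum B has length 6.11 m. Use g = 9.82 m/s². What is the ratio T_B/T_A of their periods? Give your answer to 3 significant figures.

2.65

T ∝ √L, so T_B/T_A = √(L_B/L_A) = √(6.11/0.872) = 2.65.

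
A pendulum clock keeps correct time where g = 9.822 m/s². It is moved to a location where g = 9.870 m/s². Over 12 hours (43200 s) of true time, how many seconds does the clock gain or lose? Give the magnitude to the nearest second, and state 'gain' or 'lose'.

The clock's period scales as T ∝ 1/√g, so T'/T = √(9.822/9.870) = 0.997565.
In 43200 s of true time the clock registers 43200/0.997565 = 43305.4 s, so it gains 105 s.

gain 105 s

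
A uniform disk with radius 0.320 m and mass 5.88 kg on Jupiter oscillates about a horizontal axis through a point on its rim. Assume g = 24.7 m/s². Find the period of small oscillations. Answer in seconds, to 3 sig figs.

I_cm = ½mr² = 0.3011 kg·m². The pivot is at distance d = 0.320 m from the centre of mass.
By the parallel-axis theorem, I = I_cm + md² = 0.3011 + 0.6021 = 0.9032 kg·m².
T = 2π√(I/(mgd)) = 2π√(0.9032/(5.88 × 24.7 × 0.320)) = 0.876 s.

0.876 s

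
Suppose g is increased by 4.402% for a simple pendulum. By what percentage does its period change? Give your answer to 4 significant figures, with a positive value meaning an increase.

T ∝ 1/√g, so T'/T = 1/√(1.0440) = 0.97869.
Percentage change in T = (0.97869 − 1) × 100% = -2.131%.

-2.131%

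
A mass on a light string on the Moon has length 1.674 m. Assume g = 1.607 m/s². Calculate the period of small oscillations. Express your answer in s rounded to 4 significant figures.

6.413 s

T = 2π√(L/g) = 2π√(1.674/1.607) = 2π × 1.0206 = 6.413 s.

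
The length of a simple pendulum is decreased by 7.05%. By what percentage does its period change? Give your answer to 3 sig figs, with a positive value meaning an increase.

-3.59%

T ∝ √L, so T'/T = √(0.9295) = 0.9641.
Percentage change in T = (0.9641 − 1) × 100% = -3.59%.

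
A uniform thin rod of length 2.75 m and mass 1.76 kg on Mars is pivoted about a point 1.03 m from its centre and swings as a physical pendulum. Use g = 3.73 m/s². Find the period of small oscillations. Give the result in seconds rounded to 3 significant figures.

For a physical pendulum T = 2π√(I/(mgd)), with d = 1.030 m from pivot to centre of mass.
I_cm = mL²/12 = 1.76 × 2.75²/12 = 1.109 kg·m²; I = I_cm + md² = 1.109 + 1.76 × 1.030² = 2.976 kg·m².
T = 2π√(2.976/(1.76 × 3.73 × 1.030)) = 4.17 s.

4.17 s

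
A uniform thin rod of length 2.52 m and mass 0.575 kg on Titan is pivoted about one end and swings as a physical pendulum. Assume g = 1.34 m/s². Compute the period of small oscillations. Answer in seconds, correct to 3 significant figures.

For a physical pendulum T = 2π√(I/(mgd)), with d = 1.260 m from pivot to centre of mass.
I_cm = mL²/12 = 0.575 × 2.52²/12 = 0.3043 kg·m²; I = I_cm + md² = 0.3043 + 0.575 × 1.260² = 1.217 kg·m².
T = 2π√(1.217/(0.575 × 1.34 × 1.260)) = 7.04 s.

7.04 s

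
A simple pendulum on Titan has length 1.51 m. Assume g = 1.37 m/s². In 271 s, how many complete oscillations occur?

T = 2π√(L/g) = 2π√(1.51/1.37) = 6.596 s.
Number of complete oscillations = ⌊271/6.596⌋ = ⌊41.08⌋ = 41.

41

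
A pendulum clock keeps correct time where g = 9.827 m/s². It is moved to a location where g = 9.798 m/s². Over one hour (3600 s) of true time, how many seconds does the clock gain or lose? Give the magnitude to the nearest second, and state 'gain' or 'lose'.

lose 5 s

The clock's period scales as T ∝ 1/√g, so T'/T = √(9.827/9.798) = 1.00148.
In 3600 s of true time the clock registers 3600/1.00148 = 3594.7 s, so it loses 5 s.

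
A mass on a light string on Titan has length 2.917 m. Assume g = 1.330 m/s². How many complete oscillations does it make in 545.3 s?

T = 2π√(L/g) = 2π√(2.917/1.330) = 9.3051 s.
Number of complete oscillations = ⌊545.3/9.3051⌋ = ⌊58.602⌋ = 58.

58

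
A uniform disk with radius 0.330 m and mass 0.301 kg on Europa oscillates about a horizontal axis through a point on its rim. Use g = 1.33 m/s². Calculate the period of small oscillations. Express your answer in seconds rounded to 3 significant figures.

3.83 s

I_cm = ½mr² = 0.01639 kg·m². The pivot is at distance d = 0.330 m from the centre of mass.
By the parallel-axis theorem, I = I_cm + md² = 0.01639 + 0.03278 = 0.04917 kg·m².
T = 2π√(I/(mgd)) = 2π√(0.04917/(0.301 × 1.33 × 0.330)) = 3.83 s.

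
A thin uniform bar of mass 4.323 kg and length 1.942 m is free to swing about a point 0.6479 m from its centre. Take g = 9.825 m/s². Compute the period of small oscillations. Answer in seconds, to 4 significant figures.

For a physical pendulum T = 2π√(I/(mgd)), with d = 0.64790 m from pivot to centre of mass.
I_cm = mL²/12 = 4.323 × 1.942²/12 = 1.3586 kg·m²; I = I_cm + md² = 1.3586 + 4.323 × 0.64790² = 3.1733 kg·m².
T = 2π√(3.1733/(4.323 × 9.825 × 0.64790)) = 2.134 s.

2.134 s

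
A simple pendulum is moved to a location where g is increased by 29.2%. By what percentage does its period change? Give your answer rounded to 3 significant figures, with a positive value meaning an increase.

T ∝ 1/√g, so T'/T = 1/√(1.292) = 0.8798.
Percentage change in T = (0.8798 − 1) × 100% = -12.0%.

-12.0%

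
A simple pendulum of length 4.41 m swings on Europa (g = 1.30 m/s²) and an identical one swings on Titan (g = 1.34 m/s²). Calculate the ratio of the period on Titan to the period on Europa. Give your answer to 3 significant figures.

T ∝ 1/√g, so T₂/T₁ = √(g₁/g₂) = √(1.30/1.34) = 0.985.

0.985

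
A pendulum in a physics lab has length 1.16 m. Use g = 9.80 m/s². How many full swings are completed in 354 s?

T = 2π√(L/g) = 2π√(1.16/9.80) = 2.162 s.
Number of complete oscillations = ⌊354/2.162⌋ = ⌊163.8⌋ = 163.

163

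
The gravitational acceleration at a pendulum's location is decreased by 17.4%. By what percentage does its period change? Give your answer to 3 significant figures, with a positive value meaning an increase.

10.0%

T ∝ 1/√g, so T'/T = 1/√(0.8260) = 1.100.
Percentage change in T = (1.100 − 1) × 100% = 10.0%.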